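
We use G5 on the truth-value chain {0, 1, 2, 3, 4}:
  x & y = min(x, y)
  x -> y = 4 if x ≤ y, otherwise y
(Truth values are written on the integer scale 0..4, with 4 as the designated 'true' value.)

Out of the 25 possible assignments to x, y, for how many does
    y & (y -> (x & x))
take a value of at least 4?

1

value 4: 1 assignment (counts)
value 3: 3 assignments
value 2: 5 assignments
value 1: 7 assignments
value 0: 9 assignments
So 1 of the 25 assignments meets the threshold.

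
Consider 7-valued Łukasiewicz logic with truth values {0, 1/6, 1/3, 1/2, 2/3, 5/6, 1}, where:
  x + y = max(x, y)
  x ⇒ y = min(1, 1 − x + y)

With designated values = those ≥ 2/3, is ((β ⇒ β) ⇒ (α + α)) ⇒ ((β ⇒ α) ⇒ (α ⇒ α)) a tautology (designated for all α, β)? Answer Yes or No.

Yes

At α = 0, β = 2/3, for instance:
β ⇒ β = 2/3 ⇒ 2/3 = 1
α + α = 0 + 0 = 0
(β ⇒ β) ⇒ (α + α) = 1 ⇒ 0 = 0
β ⇒ α = 2/3 ⇒ 0 = 1/3
α ⇒ α = 0 ⇒ 0 = 1
(β ⇒ α) ⇒ (α ⇒ α) = 1/3 ⇒ 1 = 1
((β ⇒ β) ⇒ (α + α)) ⇒ ((β ⇒ α) ⇒ (α ⇒ α)) = 0 ⇒ 1 = 1
and checking the remaining 48 assignments likewise gives ≥ 2/3 in every case.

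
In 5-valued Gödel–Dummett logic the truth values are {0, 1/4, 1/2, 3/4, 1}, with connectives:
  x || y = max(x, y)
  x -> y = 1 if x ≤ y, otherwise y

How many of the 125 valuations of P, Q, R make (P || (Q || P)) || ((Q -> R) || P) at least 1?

101

value 1: 101 assignments (counts)
value 3/4: 15 assignments
value 1/2: 7 assignments
value 1/4: 2 assignments
So 101 of the 125 assignments meet the threshold.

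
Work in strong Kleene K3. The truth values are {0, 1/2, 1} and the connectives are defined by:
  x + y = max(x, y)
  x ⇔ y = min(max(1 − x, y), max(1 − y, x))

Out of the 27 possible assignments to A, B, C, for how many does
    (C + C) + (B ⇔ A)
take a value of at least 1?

13

value 1: 13 assignments (counts)
value 1/2: 12 assignments
value 0: 2 assignments
So 13 of the 27 assignments meet the threshold.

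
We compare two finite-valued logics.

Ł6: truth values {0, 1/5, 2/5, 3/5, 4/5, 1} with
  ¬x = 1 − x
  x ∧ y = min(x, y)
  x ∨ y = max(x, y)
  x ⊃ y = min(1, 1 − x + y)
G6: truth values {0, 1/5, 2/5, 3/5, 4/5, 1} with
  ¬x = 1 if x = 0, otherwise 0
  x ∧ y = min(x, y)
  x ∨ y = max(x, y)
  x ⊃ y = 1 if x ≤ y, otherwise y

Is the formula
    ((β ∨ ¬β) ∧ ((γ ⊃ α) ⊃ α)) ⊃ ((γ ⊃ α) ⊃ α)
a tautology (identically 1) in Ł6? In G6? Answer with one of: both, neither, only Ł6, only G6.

In Ł6: every assignment gives 1 — tautology.
In G6: every assignment gives 1 — tautology.

both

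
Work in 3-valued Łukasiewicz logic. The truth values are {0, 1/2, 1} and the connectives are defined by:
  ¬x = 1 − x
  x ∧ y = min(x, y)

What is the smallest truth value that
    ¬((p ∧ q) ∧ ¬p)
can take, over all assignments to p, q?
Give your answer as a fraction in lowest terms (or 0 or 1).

Take p = 1/2, q = 1/2:
p ∧ q = 1/2 ∧ 1/2 = 1/2
¬p = ¬1/2 = 1/2
(p ∧ q) ∧ ¬p = 1/2 ∧ 1/2 = 1/2
¬((p ∧ q) ∧ ¬p) = ¬1/2 = 1/2
No assignment yields a value below 1/2, so this is the minimum.

1/2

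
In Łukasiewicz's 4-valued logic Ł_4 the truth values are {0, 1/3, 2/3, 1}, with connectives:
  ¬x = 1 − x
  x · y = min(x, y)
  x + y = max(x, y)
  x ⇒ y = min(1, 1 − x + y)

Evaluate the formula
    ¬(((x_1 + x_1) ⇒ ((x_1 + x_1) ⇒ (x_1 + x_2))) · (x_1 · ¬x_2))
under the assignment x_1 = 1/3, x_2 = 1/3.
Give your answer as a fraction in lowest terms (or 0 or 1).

x_1 + x_1 = 1/3 + 1/3 = 1/3
x_1 + x_1 = 1/3 + 1/3 = 1/3
x_1 + x_2 = 1/3 + 1/3 = 1/3
(x_1 + x_1) ⇒ (x_1 + x_2) = 1/3 ⇒ 1/3 = 1
(x_1 + x_1) ⇒ ((x_1 + x_1) ⇒ (x_1 + x_2)) = 1/3 ⇒ 1 = 1
¬x_2 = ¬1/3 = 2/3
x_1 · ¬x_2 = 1/3 · 2/3 = 1/3
((x_1 + x_1) ⇒ ((x_1 + x_1) ⇒ (x_1 + x_2))) · (x_1 · ¬x_2) = 1 · 1/3 = 1/3
¬(((x_1 + x_1) ⇒ ((x_1 + x_1) ⇒ (x_1 + x_2))) · (x_1 · ¬x_2)) = ¬1/3 = 2/3

2/3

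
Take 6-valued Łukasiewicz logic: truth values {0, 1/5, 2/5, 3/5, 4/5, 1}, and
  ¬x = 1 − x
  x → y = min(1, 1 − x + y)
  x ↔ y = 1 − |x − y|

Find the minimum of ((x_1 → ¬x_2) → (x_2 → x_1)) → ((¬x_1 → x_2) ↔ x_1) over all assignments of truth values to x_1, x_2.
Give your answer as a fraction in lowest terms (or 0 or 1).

3/5

Take x_1 = 2/5, x_2 = 2/5:
¬x_2 = ¬2/5 = 3/5
x_1 → ¬x_2 = 2/5 → 3/5 = 1
x_2 → x_1 = 2/5 → 2/5 = 1
(x_1 → ¬x_2) → (x_2 → x_1) = 1 → 1 = 1
¬x_1 = ¬2/5 = 3/5
¬x_1 → x_2 = 3/5 → 2/5 = 4/5
(¬x_1 → x_2) ↔ x_1 = 4/5 ↔ 2/5 = 3/5
((x_1 → ¬x_2) → (x_2 → x_1)) → ((¬x_1 → x_2) ↔ x_1) = 1 → 3/5 = 3/5
No assignment yields a value below 3/5, so this is the minimum.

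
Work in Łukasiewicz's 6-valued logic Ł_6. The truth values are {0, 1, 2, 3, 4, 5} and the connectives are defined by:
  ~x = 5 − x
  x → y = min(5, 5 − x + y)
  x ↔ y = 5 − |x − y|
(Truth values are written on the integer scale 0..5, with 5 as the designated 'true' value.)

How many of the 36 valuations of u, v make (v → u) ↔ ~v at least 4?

20

value 5: 11 assignments (counts)
value 4: 9 assignments (counts)
value 3: 7 assignments
value 2: 5 assignments
value 1: 3 assignments
value 0: 1 assignment
So 20 of the 36 assignments meet the threshold.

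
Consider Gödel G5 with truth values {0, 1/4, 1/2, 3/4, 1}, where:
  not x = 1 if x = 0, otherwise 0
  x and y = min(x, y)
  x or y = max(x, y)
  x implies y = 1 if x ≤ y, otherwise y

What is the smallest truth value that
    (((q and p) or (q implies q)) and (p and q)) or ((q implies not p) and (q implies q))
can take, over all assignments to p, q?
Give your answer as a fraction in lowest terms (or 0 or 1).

1/4

Take p = 1/4, q = 1/4:
q and p = 1/4 and 1/4 = 1/4
q implies q = 1/4 implies 1/4 = 1
(q and p) or (q implies q) = 1/4 or 1 = 1
p and q = 1/4 and 1/4 = 1/4
((q and p) or (q implies q)) and (p and q) = 1 and 1/4 = 1/4
not p = not 1/4 = 0
q implies not p = 1/4 implies 0 = 0
q implies q = 1/4 implies 1/4 = 1
(q implies not p) and (q implies q) = 0 and 1 = 0
(((q and p) or (q implies q)) and (p and q)) or ((q implies not p) and (q implies q)) = 1/4 or 0 = 1/4
No assignment yields a value below 1/4, so this is the minimum.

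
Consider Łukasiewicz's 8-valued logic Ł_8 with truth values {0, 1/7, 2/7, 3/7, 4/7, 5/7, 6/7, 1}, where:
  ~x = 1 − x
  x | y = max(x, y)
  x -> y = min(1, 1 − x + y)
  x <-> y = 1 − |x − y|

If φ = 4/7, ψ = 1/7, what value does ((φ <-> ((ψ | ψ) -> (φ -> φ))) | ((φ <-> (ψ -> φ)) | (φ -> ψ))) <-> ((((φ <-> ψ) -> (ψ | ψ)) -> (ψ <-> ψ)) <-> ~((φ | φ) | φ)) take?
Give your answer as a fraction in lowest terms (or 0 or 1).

ψ | ψ = 1/7 | 1/7 = 1/7
φ -> φ = 4/7 -> 4/7 = 1
(ψ | ψ) -> (φ -> φ) = 1/7 -> 1 = 1
φ <-> ((ψ | ψ) -> (φ -> φ)) = 4/7 <-> 1 = 4/7
ψ -> φ = 1/7 -> 4/7 = 1
φ <-> (ψ -> φ) = 4/7 <-> 1 = 4/7
φ -> ψ = 4/7 -> 1/7 = 4/7
(φ <-> (ψ -> φ)) | (φ -> ψ) = 4/7 | 4/7 = 4/7
(φ <-> ((ψ | ψ) -> (φ -> φ))) | ((φ <-> (ψ -> φ)) | (φ -> ψ)) = 4/7 | 4/7 = 4/7
φ <-> ψ = 4/7 <-> 1/7 = 4/7
ψ | ψ = 1/7 | 1/7 = 1/7
(φ <-> ψ) -> (ψ | ψ) = 4/7 -> 1/7 = 4/7
ψ <-> ψ = 1/7 <-> 1/7 = 1
((φ <-> ψ) -> (ψ | ψ)) -> (ψ <-> ψ) = 4/7 -> 1 = 1
φ | φ = 4/7 | 4/7 = 4/7
(φ | φ) | φ = 4/7 | 4/7 = 4/7
~((φ | φ) | φ) = ~4/7 = 3/7
(((φ <-> ψ) -> (ψ | ψ)) -> (ψ <-> ψ)) <-> ~((φ | φ) | φ) = 1 <-> 3/7 = 3/7
((φ <-> ((ψ | ψ) -> (φ -> φ))) | ((φ <-> (ψ -> φ)) | (φ -> ψ))) <-> ((((φ <-> ψ) -> (ψ | ψ)) -> (ψ <-> ψ)) <-> ~((φ | φ) | φ)) = 4/7 <-> 3/7 = 6/7

6/7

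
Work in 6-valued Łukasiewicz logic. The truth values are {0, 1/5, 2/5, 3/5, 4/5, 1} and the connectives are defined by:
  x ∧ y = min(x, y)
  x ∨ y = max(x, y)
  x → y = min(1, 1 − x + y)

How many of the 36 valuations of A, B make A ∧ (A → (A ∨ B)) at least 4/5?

value 1: 6 assignments (counts)
value 4/5: 6 assignments (counts)
value 3/5: 6 assignments
value 2/5: 6 assignments
value 1/5: 6 assignments
value 0: 6 assignments
So 12 of the 36 assignments meet the threshold.

12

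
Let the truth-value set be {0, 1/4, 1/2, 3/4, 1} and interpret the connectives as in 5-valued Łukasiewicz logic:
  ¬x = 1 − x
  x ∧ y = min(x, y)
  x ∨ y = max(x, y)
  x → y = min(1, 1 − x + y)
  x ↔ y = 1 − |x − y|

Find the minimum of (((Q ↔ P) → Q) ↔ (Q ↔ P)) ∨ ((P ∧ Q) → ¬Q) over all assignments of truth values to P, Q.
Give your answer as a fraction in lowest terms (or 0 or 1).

Take P = 1/2, Q = 1:
Q ↔ P = 1 ↔ 1/2 = 1/2
(Q ↔ P) → Q = 1/2 → 1 = 1
Q ↔ P = 1 ↔ 1/2 = 1/2
((Q ↔ P) → Q) ↔ (Q ↔ P) = 1 ↔ 1/2 = 1/2
P ∧ Q = 1/2 ∧ 1 = 1/2
¬Q = ¬1 = 0
(P ∧ Q) → ¬Q = 1/2 → 0 = 1/2
(((Q ↔ P) → Q) ↔ (Q ↔ P)) ∨ ((P ∧ Q) → ¬Q) = 1/2 ∨ 1/2 = 1/2
No assignment yields a value below 1/2, so this is the minimum.

1/2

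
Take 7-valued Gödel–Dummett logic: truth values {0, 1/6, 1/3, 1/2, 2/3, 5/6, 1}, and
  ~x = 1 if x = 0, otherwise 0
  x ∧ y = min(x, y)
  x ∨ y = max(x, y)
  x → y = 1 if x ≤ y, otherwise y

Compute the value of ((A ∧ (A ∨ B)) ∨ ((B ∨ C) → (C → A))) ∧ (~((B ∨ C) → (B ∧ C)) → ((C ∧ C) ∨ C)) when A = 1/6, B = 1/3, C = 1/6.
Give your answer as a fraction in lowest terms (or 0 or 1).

1

A ∨ B = 1/6 ∨ 1/3 = 1/3
A ∧ (A ∨ B) = 1/6 ∧ 1/3 = 1/6
B ∨ C = 1/3 ∨ 1/6 = 1/3
C → A = 1/6 → 1/6 = 1
(B ∨ C) → (C → A) = 1/3 → 1 = 1
(A ∧ (A ∨ B)) ∨ ((B ∨ C) → (C → A)) = 1/6 ∨ 1 = 1
B ∨ C = 1/3 ∨ 1/6 = 1/3
B ∧ C = 1/3 ∧ 1/6 = 1/6
(B ∨ C) → (B ∧ C) = 1/3 → 1/6 = 1/6
~((B ∨ C) → (B ∧ C)) = ~1/6 = 0
C ∧ C = 1/6 ∧ 1/6 = 1/6
(C ∧ C) ∨ C = 1/6 ∨ 1/6 = 1/6
~((B ∨ C) → (B ∧ C)) → ((C ∧ C) ∨ C) = 0 → 1/6 = 1
((A ∧ (A ∨ B)) ∨ ((B ∨ C) → (C → A))) ∧ (~((B ∨ C) → (B ∧ C)) → ((C ∧ C) ∨ C)) = 1 ∧ 1 = 1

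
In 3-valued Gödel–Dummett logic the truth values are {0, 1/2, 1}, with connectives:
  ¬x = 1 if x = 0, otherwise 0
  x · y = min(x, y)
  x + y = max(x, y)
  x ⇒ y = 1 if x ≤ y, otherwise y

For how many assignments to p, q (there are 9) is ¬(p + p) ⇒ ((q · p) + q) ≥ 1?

7

p = 0, q = 0 ↦ 0  <
p = 0, q = 1/2 ↦ 1/2  <
p = 0, q = 1 ↦ 1  ≥
p = 1/2, q = 0 ↦ 1  ≥
p = 1/2, q = 1/2 ↦ 1  ≥
p = 1/2, q = 1 ↦ 1  ≥
p = 1, q = 0 ↦ 1  ≥
p = 1, q = 1/2 ↦ 1  ≥
p = 1, q = 1 ↦ 1  ≥
So 7 of the 9 assignments meet the threshold.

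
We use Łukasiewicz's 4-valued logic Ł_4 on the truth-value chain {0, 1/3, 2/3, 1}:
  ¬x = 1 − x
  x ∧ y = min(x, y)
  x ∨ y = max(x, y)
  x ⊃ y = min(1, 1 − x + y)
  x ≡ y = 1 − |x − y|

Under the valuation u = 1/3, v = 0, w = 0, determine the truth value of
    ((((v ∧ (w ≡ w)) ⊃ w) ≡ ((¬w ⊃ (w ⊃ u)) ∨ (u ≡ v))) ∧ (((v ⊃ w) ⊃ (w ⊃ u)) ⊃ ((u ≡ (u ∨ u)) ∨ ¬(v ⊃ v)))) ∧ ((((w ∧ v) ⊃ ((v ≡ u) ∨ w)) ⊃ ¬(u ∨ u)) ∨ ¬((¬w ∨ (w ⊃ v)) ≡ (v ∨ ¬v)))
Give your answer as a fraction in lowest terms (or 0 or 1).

2/3

w ≡ w = 0 ≡ 0 = 1
v ∧ (w ≡ w) = 0 ∧ 1 = 0
(v ∧ (w ≡ w)) ⊃ w = 0 ⊃ 0 = 1
¬w = ¬0 = 1
w ⊃ u = 0 ⊃ 1/3 = 1
¬w ⊃ (w ⊃ u) = 1 ⊃ 1 = 1
u ≡ v = 1/3 ≡ 0 = 2/3
(¬w ⊃ (w ⊃ u)) ∨ (u ≡ v) = 1 ∨ 2/3 = 1
((v ∧ (w ≡ w)) ⊃ w) ≡ ((¬w ⊃ (w ⊃ u)) ∨ (u ≡ v)) = 1 ≡ 1 = 1
v ⊃ w = 0 ⊃ 0 = 1
w ⊃ u = 0 ⊃ 1/3 = 1
(v ⊃ w) ⊃ (w ⊃ u) = 1 ⊃ 1 = 1
u ∨ u = 1/3 ∨ 1/3 = 1/3
u ≡ (u ∨ u) = 1/3 ≡ 1/3 = 1
v ⊃ v = 0 ⊃ 0 = 1
¬(v ⊃ v) = ¬1 = 0
(u ≡ (u ∨ u)) ∨ ¬(v ⊃ v) = 1 ∨ 0 = 1
((v ⊃ w) ⊃ (w ⊃ u)) ⊃ ((u ≡ (u ∨ u)) ∨ ¬(v ⊃ v)) = 1 ⊃ 1 = 1
(((v ∧ (w ≡ w)) ⊃ w) ≡ ((¬w ⊃ (w ⊃ u)) ∨ (u ≡ v))) ∧ (((v ⊃ w) ⊃ (w ⊃ u)) ⊃ ((u ≡ (u ∨ u)) ∨ ¬(v ⊃ v))) = 1 ∧ 1 = 1
w ∧ v = 0 ∧ 0 = 0
v ≡ u = 0 ≡ 1/3 = 2/3
(v ≡ u) ∨ w = 2/3 ∨ 0 = 2/3
(w ∧ v) ⊃ ((v ≡ u) ∨ w) = 0 ⊃ 2/3 = 1
u ∨ u = 1/3 ∨ 1/3 = 1/3
¬(u ∨ u) = ¬1/3 = 2/3
((w ∧ v) ⊃ ((v ≡ u) ∨ w)) ⊃ ¬(u ∨ u) = 1 ⊃ 2/3 = 2/3
¬w = ¬0 = 1
w ⊃ v = 0 ⊃ 0 = 1
¬w ∨ (w ⊃ v) = 1 ∨ 1 = 1
¬v = ¬0 = 1
v ∨ ¬v = 0 ∨ 1 = 1
(¬w ∨ (w ⊃ v)) ≡ (v ∨ ¬v) = 1 ≡ 1 = 1
¬((¬w ∨ (w ⊃ v)) ≡ (v ∨ ¬v)) = ¬1 = 0
(((w ∧ v) ⊃ ((v ≡ u) ∨ w)) ⊃ ¬(u ∨ u)) ∨ ¬((¬w ∨ (w ⊃ v)) ≡ (v ∨ ¬v)) = 2/3 ∨ 0 = 2/3
((((v ∧ (w ≡ w)) ⊃ w) ≡ ((¬w ⊃ (w ⊃ u)) ∨ (u ≡ v))) ∧ (((v ⊃ w) ⊃ (w ⊃ u)) ⊃ ((u ≡ (u ∨ u)) ∨ ¬(v ⊃ v)))) ∧ ((((w ∧ v) ⊃ ((v ≡ u) ∨ w)) ⊃ ¬(u ∨ u)) ∨ ¬((¬w ∨ (w ⊃ v)) ≡ (v ∨ ¬v))) = 1 ∧ 2/3 = 2/3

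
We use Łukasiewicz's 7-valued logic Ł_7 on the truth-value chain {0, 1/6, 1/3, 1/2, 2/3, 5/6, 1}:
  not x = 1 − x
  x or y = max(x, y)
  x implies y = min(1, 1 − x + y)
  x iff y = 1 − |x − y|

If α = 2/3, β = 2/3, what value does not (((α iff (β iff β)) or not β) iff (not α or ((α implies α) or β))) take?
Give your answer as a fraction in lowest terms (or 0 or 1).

β iff β = 2/3 iff 2/3 = 1
α iff (β iff β) = 2/3 iff 1 = 2/3
not β = not 2/3 = 1/3
(α iff (β iff β)) or not β = 2/3 or 1/3 = 2/3
not α = not 2/3 = 1/3
α implies α = 2/3 implies 2/3 = 1
(α implies α) or β = 1 or 2/3 = 1
not α or ((α implies α) or β) = 1/3 or 1 = 1
((α iff (β iff β)) or not β) iff (not α or ((α implies α) or β)) = 2/3 iff 1 = 2/3
not (((α iff (β iff β)) or not β) iff (not α or ((α implies α) or β))) = not 2/3 = 1/3

1/3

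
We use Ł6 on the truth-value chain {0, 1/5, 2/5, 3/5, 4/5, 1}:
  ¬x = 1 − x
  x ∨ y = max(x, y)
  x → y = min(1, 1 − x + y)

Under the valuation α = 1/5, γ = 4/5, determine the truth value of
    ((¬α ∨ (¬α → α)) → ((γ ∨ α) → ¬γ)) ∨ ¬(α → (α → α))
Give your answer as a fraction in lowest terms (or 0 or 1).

3/5

¬α = ¬1/5 = 4/5
¬α = ¬1/5 = 4/5
¬α → α = 4/5 → 1/5 = 2/5
¬α ∨ (¬α → α) = 4/5 ∨ 2/5 = 4/5
γ ∨ α = 4/5 ∨ 1/5 = 4/5
¬γ = ¬4/5 = 1/5
(γ ∨ α) → ¬γ = 4/5 → 1/5 = 2/5
(¬α ∨ (¬α → α)) → ((γ ∨ α) → ¬γ) = 4/5 → 2/5 = 3/5
α → α = 1/5 → 1/5 = 1
α → (α → α) = 1/5 → 1 = 1
¬(α → (α → α)) = ¬1 = 0
((¬α ∨ (¬α → α)) → ((γ ∨ α) → ¬γ)) ∨ ¬(α → (α → α)) = 3/5 ∨ 0 = 3/5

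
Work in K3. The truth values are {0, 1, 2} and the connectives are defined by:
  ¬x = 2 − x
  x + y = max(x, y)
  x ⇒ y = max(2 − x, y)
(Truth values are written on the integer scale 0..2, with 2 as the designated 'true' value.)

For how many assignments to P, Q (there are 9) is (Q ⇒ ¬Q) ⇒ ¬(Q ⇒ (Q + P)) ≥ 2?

P = 0, Q = 0 ↦ 0  <
P = 0, Q = 1 ↦ 1  <
P = 0, Q = 2 ↦ 2  ≥
P = 1, Q = 0 ↦ 0  <
P = 1, Q = 1 ↦ 1  <
P = 1, Q = 2 ↦ 2  ≥
P = 2, Q = 0 ↦ 0  <
P = 2, Q = 1 ↦ 1  <
P = 2, Q = 2 ↦ 2  ≥
So 3 of the 9 assignments meet the threshold.

3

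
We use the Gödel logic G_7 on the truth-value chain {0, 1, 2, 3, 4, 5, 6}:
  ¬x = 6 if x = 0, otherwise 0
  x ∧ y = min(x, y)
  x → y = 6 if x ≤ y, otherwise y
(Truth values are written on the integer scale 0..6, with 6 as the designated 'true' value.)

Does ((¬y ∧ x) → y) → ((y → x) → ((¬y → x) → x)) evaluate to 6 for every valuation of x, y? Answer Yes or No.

No

Counterexample: take x = 1, y = 1.
¬y = ¬1 = 0
¬y ∧ x = 0 ∧ 1 = 0
(¬y ∧ x) → y = 0 → 1 = 6
y → x = 1 → 1 = 6
¬y = ¬1 = 0
¬y → x = 0 → 1 = 6
(¬y → x) → x = 6 → 1 = 1
(y → x) → ((¬y → x) → x) = 6 → 1 = 1
((¬y ∧ x) → y) → ((y → x) → ((¬y → x) → x)) = 6 → 1 = 1
This gives 1 ≠ 6.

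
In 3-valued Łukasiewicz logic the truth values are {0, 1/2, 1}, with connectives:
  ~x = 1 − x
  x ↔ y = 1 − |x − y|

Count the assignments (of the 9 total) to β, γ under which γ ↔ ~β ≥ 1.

β = 0, γ = 0 ↦ 0  <
β = 0, γ = 1/2 ↦ 1/2  <
β = 0, γ = 1 ↦ 1  ≥
β = 1/2, γ = 0 ↦ 1/2  <
β = 1/2, γ = 1/2 ↦ 1  ≥
β = 1/2, γ = 1 ↦ 1/2  <
β = 1, γ = 0 ↦ 1  ≥
β = 1, γ = 1/2 ↦ 1/2  <
β = 1, γ = 1 ↦ 0  <
So 3 of the 9 assignments meet the threshold.

3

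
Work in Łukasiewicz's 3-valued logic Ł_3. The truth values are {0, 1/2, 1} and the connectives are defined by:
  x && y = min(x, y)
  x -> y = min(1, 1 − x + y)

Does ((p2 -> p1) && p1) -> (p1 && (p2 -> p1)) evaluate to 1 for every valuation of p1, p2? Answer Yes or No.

p1 = 0, p2 = 0 ↦ 1
p1 = 0, p2 = 1/2 ↦ 1
p1 = 0, p2 = 1 ↦ 1
p1 = 1/2, p2 = 0 ↦ 1
p1 = 1/2, p2 = 1/2 ↦ 1
p1 = 1/2, p2 = 1 ↦ 1
p1 = 1, p2 = 0 ↦ 1
p1 = 1, p2 = 1/2 ↦ 1
p1 = 1, p2 = 1 ↦ 1
Every assignment gives a value ≥ 1.

Yes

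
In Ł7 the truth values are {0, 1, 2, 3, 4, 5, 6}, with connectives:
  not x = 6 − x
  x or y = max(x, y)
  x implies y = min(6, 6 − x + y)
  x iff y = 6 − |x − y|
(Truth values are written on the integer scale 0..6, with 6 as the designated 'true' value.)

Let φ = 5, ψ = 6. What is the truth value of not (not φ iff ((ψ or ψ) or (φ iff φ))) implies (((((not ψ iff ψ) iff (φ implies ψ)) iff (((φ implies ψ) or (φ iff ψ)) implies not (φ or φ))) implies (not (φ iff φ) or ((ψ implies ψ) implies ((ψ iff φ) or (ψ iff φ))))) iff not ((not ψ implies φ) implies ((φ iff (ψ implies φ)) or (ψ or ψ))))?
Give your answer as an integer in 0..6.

not φ = not 5 = 1
ψ or ψ = 6 or 6 = 6
φ iff φ = 5 iff 5 = 6
(ψ or ψ) or (φ iff φ) = 6 or 6 = 6
not φ iff ((ψ or ψ) or (φ iff φ)) = 1 iff 6 = 1
not (not φ iff ((ψ or ψ) or (φ iff φ))) = not 1 = 5
not ψ = not 6 = 0
not ψ iff ψ = 0 iff 6 = 0
φ implies ψ = 5 implies 6 = 6
(not ψ iff ψ) iff (φ implies ψ) = 0 iff 6 = 0
φ implies ψ = 5 implies 6 = 6
φ iff ψ = 5 iff 6 = 5
(φ implies ψ) or (φ iff ψ) = 6 or 5 = 6
φ or φ = 5 or 5 = 5
not (φ or φ) = not 5 = 1
((φ implies ψ) or (φ iff ψ)) implies not (φ or φ) = 6 implies 1 = 1
((not ψ iff ψ) iff (φ implies ψ)) iff (((φ implies ψ) or (φ iff ψ)) implies not (φ or φ)) = 0 iff 1 = 5
φ iff φ = 5 iff 5 = 6
not (φ iff φ) = not 6 = 0
ψ implies ψ = 6 implies 6 = 6
ψ iff φ = 6 iff 5 = 5
ψ iff φ = 6 iff 5 = 5
(ψ iff φ) or (ψ iff φ) = 5 or 5 = 5
(ψ implies ψ) implies ((ψ iff φ) or (ψ iff φ)) = 6 implies 5 = 5
not (φ iff φ) or ((ψ implies ψ) implies ((ψ iff φ) or (ψ iff φ))) = 0 or 5 = 5
(((not ψ iff ψ) iff (φ implies ψ)) iff (((φ implies ψ) or (φ iff ψ)) implies not (φ or φ))) implies (not (φ iff φ) or ((ψ implies ψ) implies ((ψ iff φ) or (ψ iff φ)))) = 5 implies 5 = 6
not ψ = not 6 = 0
not ψ implies φ = 0 implies 5 = 6
ψ implies φ = 6 implies 5 = 5
φ iff (ψ implies φ) = 5 iff 5 = 6
ψ or ψ = 6 or 6 = 6
(φ iff (ψ implies φ)) or (ψ or ψ) = 6 or 6 = 6
(not ψ implies φ) implies ((φ iff (ψ implies φ)) or (ψ or ψ)) = 6 implies 6 = 6
not ((not ψ implies φ) implies ((φ iff (ψ implies φ)) or (ψ or ψ))) = not 6 = 0
((((not ψ iff ψ) iff (φ implies ψ)) iff (((φ implies ψ) or (φ iff ψ)) implies not (φ or φ))) implies (not (φ iff φ) or ((ψ implies ψ) implies ((ψ iff φ) or (ψ iff φ))))) iff not ((not ψ implies φ) implies ((φ iff (ψ implies φ)) or (ψ or ψ))) = 6 iff 0 = 0
not (not φ iff ((ψ or ψ) or (φ iff φ))) implies (((((not ψ iff ψ) iff (φ implies ψ)) iff (((φ implies ψ) or (φ iff ψ)) implies not (φ or φ))) implies (not (φ iff φ) or ((ψ implies ψ) implies ((ψ iff φ) or (ψ iff φ))))) iff not ((not ψ implies φ) implies ((φ iff (ψ implies φ)) or (ψ or ψ)))) = 5 implies 0 = 1

1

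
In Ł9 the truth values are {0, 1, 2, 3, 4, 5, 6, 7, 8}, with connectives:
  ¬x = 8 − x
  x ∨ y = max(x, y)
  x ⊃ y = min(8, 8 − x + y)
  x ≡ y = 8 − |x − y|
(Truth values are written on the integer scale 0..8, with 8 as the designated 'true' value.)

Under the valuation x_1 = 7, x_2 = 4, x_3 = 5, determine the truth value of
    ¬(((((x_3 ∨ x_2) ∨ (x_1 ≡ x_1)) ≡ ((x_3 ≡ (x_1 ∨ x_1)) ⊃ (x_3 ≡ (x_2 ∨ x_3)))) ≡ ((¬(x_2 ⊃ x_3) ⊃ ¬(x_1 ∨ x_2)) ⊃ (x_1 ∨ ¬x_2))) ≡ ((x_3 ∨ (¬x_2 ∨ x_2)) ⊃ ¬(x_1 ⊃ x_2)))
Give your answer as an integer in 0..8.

1

x_3 ∨ x_2 = 5 ∨ 4 = 5
x_1 ≡ x_1 = 7 ≡ 7 = 8
(x_3 ∨ x_2) ∨ (x_1 ≡ x_1) = 5 ∨ 8 = 8
x_1 ∨ x_1 = 7 ∨ 7 = 7
x_3 ≡ (x_1 ∨ x_1) = 5 ≡ 7 = 6
x_2 ∨ x_3 = 4 ∨ 5 = 5
x_3 ≡ (x_2 ∨ x_3) = 5 ≡ 5 = 8
(x_3 ≡ (x_1 ∨ x_1)) ⊃ (x_3 ≡ (x_2 ∨ x_3)) = 6 ⊃ 8 = 8
((x_3 ∨ x_2) ∨ (x_1 ≡ x_1)) ≡ ((x_3 ≡ (x_1 ∨ x_1)) ⊃ (x_3 ≡ (x_2 ∨ x_3))) = 8 ≡ 8 = 8
x_2 ⊃ x_3 = 4 ⊃ 5 = 8
¬(x_2 ⊃ x_3) = ¬8 = 0
x_1 ∨ x_2 = 7 ∨ 4 = 7
¬(x_1 ∨ x_2) = ¬7 = 1
¬(x_2 ⊃ x_3) ⊃ ¬(x_1 ∨ x_2) = 0 ⊃ 1 = 8
¬x_2 = ¬4 = 4
x_1 ∨ ¬x_2 = 7 ∨ 4 = 7
(¬(x_2 ⊃ x_3) ⊃ ¬(x_1 ∨ x_2)) ⊃ (x_1 ∨ ¬x_2) = 8 ⊃ 7 = 7
(((x_3 ∨ x_2) ∨ (x_1 ≡ x_1)) ≡ ((x_3 ≡ (x_1 ∨ x_1)) ⊃ (x_3 ≡ (x_2 ∨ x_3)))) ≡ ((¬(x_2 ⊃ x_3) ⊃ ¬(x_1 ∨ x_2)) ⊃ (x_1 ∨ ¬x_2)) = 8 ≡ 7 = 7
¬x_2 = ¬4 = 4
¬x_2 ∨ x_2 = 4 ∨ 4 = 4
x_3 ∨ (¬x_2 ∨ x_2) = 5 ∨ 4 = 5
x_1 ⊃ x_2 = 7 ⊃ 4 = 5
¬(x_1 ⊃ x_2) = ¬5 = 3
(x_3 ∨ (¬x_2 ∨ x_2)) ⊃ ¬(x_1 ⊃ x_2) = 5 ⊃ 3 = 6
((((x_3 ∨ x_2) ∨ (x_1 ≡ x_1)) ≡ ((x_3 ≡ (x_1 ∨ x_1)) ⊃ (x_3 ≡ (x_2 ∨ x_3)))) ≡ ((¬(x_2 ⊃ x_3) ⊃ ¬(x_1 ∨ x_2)) ⊃ (x_1 ∨ ¬x_2))) ≡ ((x_3 ∨ (¬x_2 ∨ x_2)) ⊃ ¬(x_1 ⊃ x_2)) = 7 ≡ 6 = 7
¬(((((x_3 ∨ x_2) ∨ (x_1 ≡ x_1)) ≡ ((x_3 ≡ (x_1 ∨ x_1)) ⊃ (x_3 ≡ (x_2 ∨ x_3)))) ≡ ((¬(x_2 ⊃ x_3) ⊃ ¬(x_1 ∨ x_2)) ⊃ (x_1 ∨ ¬x_2))) ≡ ((x_3 ∨ (¬x_2 ∨ x_2)) ⊃ ¬(x_1 ⊃ x_2))) = ¬7 = 1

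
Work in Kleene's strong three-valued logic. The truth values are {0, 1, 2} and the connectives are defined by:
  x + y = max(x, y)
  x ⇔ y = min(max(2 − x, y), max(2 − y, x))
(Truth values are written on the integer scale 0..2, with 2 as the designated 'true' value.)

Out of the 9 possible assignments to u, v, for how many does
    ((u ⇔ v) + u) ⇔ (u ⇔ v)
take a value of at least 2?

3

u = 0, v = 0 ↦ 2  ≥
u = 0, v = 1 ↦ 1  <
u = 0, v = 2 ↦ 2  ≥
u = 1, v = 0 ↦ 1  <
u = 1, v = 1 ↦ 1  <
u = 1, v = 2 ↦ 1  <
u = 2, v = 0 ↦ 0  <
u = 2, v = 1 ↦ 1  <
u = 2, v = 2 ↦ 2  ≥
So 3 of the 9 assignments meet the threshold.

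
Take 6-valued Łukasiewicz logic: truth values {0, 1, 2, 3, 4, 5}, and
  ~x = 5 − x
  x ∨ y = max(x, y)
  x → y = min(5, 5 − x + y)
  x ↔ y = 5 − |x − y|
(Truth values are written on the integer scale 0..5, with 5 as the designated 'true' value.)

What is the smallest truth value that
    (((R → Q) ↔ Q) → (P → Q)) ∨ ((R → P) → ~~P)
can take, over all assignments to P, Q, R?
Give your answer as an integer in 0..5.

Take P = 2, Q = 0, R = 4:
R → Q = 4 → 0 = 1
(R → Q) ↔ Q = 1 ↔ 0 = 4
P → Q = 2 → 0 = 3
((R → Q) ↔ Q) → (P → Q) = 4 → 3 = 4
R → P = 4 → 2 = 3
~P = ~2 = 3
~~P = ~3 = 2
(R → P) → ~~P = 3 → 2 = 4
(((R → Q) ↔ Q) → (P → Q)) ∨ ((R → P) → ~~P) = 4 ∨ 4 = 4
No assignment yields a value below 4, so this is the minimum.

4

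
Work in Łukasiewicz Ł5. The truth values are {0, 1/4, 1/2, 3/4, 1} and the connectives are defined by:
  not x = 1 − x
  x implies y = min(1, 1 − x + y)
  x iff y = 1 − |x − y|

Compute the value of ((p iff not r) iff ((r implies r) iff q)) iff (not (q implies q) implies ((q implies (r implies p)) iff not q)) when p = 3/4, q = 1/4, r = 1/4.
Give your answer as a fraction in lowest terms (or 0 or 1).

1/4

not r = not 1/4 = 3/4
p iff not r = 3/4 iff 3/4 = 1
r implies r = 1/4 implies 1/4 = 1
(r implies r) iff q = 1 iff 1/4 = 1/4
(p iff not r) iff ((r implies r) iff q) = 1 iff 1/4 = 1/4
q implies q = 1/4 implies 1/4 = 1
not (q implies q) = not 1 = 0
r implies p = 1/4 implies 3/4 = 1
q implies (r implies p) = 1/4 implies 1 = 1
not q = not 1/4 = 3/4
(q implies (r implies p)) iff not q = 1 iff 3/4 = 3/4
not (q implies q) implies ((q implies (r implies p)) iff not q) = 0 implies 3/4 = 1
((p iff not r) iff ((r implies r) iff q)) iff (not (q implies q) implies ((q implies (r implies p)) iff not q)) = 1/4 iff 1 = 1/4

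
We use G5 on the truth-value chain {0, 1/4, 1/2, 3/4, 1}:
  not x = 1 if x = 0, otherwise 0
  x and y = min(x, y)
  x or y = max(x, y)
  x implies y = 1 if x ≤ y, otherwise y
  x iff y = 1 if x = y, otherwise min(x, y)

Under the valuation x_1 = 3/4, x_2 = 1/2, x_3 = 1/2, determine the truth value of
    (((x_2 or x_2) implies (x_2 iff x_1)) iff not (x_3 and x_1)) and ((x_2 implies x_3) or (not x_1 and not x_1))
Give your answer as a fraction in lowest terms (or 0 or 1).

x_2 or x_2 = 1/2 or 1/2 = 1/2
x_2 iff x_1 = 1/2 iff 3/4 = 1/2
(x_2 or x_2) implies (x_2 iff x_1) = 1/2 implies 1/2 = 1
x_3 and x_1 = 1/2 and 3/4 = 1/2
not (x_3 and x_1) = not 1/2 = 0
((x_2 or x_2) implies (x_2 iff x_1)) iff not (x_3 and x_1) = 1 iff 0 = 0
x_2 implies x_3 = 1/2 implies 1/2 = 1
not x_1 = not 3/4 = 0
not x_1 = not 3/4 = 0
not x_1 and not x_1 = 0 and 0 = 0
(x_2 implies x_3) or (not x_1 and not x_1) = 1 or 0 = 1
(((x_2 or x_2) implies (x_2 iff x_1)) iff not (x_3 and x_1)) and ((x_2 implies x_3) or (not x_1 and not x_1)) = 0 and 1 = 0

0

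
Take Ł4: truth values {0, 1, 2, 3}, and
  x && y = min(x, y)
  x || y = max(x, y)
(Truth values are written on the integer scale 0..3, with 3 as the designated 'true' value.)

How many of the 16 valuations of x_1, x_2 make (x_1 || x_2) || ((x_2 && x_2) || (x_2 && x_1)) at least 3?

7

x_1 = 0, x_2 = 0 ↦ 0  <
x_1 = 0, x_2 = 1 ↦ 1  <
x_1 = 0, x_2 = 2 ↦ 2  <
x_1 = 0, x_2 = 3 ↦ 3  ≥
x_1 = 1, x_2 = 0 ↦ 1  <
x_1 = 1, x_2 = 1 ↦ 1  <
x_1 = 1, x_2 = 2 ↦ 2  <
x_1 = 1, x_2 = 3 ↦ 3  ≥
x_1 = 2, x_2 = 0 ↦ 2  <
x_1 = 2, x_2 = 1 ↦ 2  <
x_1 = 2, x_2 = 2 ↦ 2  <
x_1 = 2, x_2 = 3 ↦ 3  ≥
x_1 = 3, x_2 = 0 ↦ 3  ≥
x_1 = 3, x_2 = 1 ↦ 3  ≥
x_1 = 3, x_2 = 2 ↦ 3  ≥
x_1 = 3, x_2 = 3 ↦ 3  ≥
So 7 of the 16 assignments meet the threshold.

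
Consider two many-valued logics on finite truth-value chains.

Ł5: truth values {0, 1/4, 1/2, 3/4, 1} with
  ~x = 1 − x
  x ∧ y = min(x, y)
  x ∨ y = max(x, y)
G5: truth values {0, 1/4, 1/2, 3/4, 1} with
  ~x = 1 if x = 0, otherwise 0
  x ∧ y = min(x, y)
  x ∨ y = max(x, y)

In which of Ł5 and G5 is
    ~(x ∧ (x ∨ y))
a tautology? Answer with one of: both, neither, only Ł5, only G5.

neither

In Ł5: at x = 1/4, y = 0 the value is 3/4 — not a tautology.
In G5: at x = 1/4, y = 0 the value is 0 — not a tautology.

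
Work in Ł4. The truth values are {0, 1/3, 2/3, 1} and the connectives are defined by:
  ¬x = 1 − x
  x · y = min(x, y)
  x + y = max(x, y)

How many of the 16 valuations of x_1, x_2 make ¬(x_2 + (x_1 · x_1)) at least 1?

x_1 = 0, x_2 = 0 ↦ 1  ≥
x_1 = 0, x_2 = 1/3 ↦ 2/3  <
x_1 = 0, x_2 = 2/3 ↦ 1/3  <
x_1 = 0, x_2 = 1 ↦ 0  <
x_1 = 1/3, x_2 = 0 ↦ 2/3  <
x_1 = 1/3, x_2 = 1/3 ↦ 2/3  <
x_1 = 1/3, x_2 = 2/3 ↦ 1/3  <
x_1 = 1/3, x_2 = 1 ↦ 0  <
x_1 = 2/3, x_2 = 0 ↦ 1/3  <
x_1 = 2/3, x_2 = 1/3 ↦ 1/3  <
x_1 = 2/3, x_2 = 2/3 ↦ 1/3  <
x_1 = 2/3, x_2 = 1 ↦ 0  <
x_1 = 1, x_2 = 0 ↦ 0  <
x_1 = 1, x_2 = 1/3 ↦ 0  <
x_1 = 1, x_2 = 2/3 ↦ 0  <
x_1 = 1, x_2 = 1 ↦ 0  <
So 1 of the 16 assignments meets the threshold.

1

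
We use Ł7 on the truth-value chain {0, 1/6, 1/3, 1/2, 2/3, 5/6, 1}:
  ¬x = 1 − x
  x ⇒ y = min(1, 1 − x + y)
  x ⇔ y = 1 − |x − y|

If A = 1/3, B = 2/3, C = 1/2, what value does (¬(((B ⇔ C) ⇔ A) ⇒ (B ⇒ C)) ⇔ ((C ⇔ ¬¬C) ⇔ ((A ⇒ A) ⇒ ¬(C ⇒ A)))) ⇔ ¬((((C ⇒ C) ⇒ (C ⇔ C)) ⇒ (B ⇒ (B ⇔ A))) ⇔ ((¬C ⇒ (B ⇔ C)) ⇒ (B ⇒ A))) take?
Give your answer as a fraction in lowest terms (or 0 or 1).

B ⇔ C = 2/3 ⇔ 1/2 = 5/6
(B ⇔ C) ⇔ A = 5/6 ⇔ 1/3 = 1/2
B ⇒ C = 2/3 ⇒ 1/2 = 5/6
((B ⇔ C) ⇔ A) ⇒ (B ⇒ C) = 1/2 ⇒ 5/6 = 1
¬(((B ⇔ C) ⇔ A) ⇒ (B ⇒ C)) = ¬1 = 0
¬C = ¬1/2 = 1/2
¬¬C = ¬1/2 = 1/2
C ⇔ ¬¬C = 1/2 ⇔ 1/2 = 1
A ⇒ A = 1/3 ⇒ 1/3 = 1
C ⇒ A = 1/2 ⇒ 1/3 = 5/6
¬(C ⇒ A) = ¬5/6 = 1/6
(A ⇒ A) ⇒ ¬(C ⇒ A) = 1 ⇒ 1/6 = 1/6
(C ⇔ ¬¬C) ⇔ ((A ⇒ A) ⇒ ¬(C ⇒ A)) = 1 ⇔ 1/6 = 1/6
¬(((B ⇔ C) ⇔ A) ⇒ (B ⇒ C)) ⇔ ((C ⇔ ¬¬C) ⇔ ((A ⇒ A) ⇒ ¬(C ⇒ A))) = 0 ⇔ 1/6 = 5/6
C ⇒ C = 1/2 ⇒ 1/2 = 1
C ⇔ C = 1/2 ⇔ 1/2 = 1
(C ⇒ C) ⇒ (C ⇔ C) = 1 ⇒ 1 = 1
B ⇔ A = 2/3 ⇔ 1/3 = 2/3
B ⇒ (B ⇔ A) = 2/3 ⇒ 2/3 = 1
((C ⇒ C) ⇒ (C ⇔ C)) ⇒ (B ⇒ (B ⇔ A)) = 1 ⇒ 1 = 1
¬C = ¬1/2 = 1/2
B ⇔ C = 2/3 ⇔ 1/2 = 5/6
¬C ⇒ (B ⇔ C) = 1/2 ⇒ 5/6 = 1
B ⇒ A = 2/3 ⇒ 1/3 = 2/3
(¬C ⇒ (B ⇔ C)) ⇒ (B ⇒ A) = 1 ⇒ 2/3 = 2/3
(((C ⇒ C) ⇒ (C ⇔ C)) ⇒ (B ⇒ (B ⇔ A))) ⇔ ((¬C ⇒ (B ⇔ C)) ⇒ (B ⇒ A)) = 1 ⇔ 2/3 = 2/3
¬((((C ⇒ C) ⇒ (C ⇔ C)) ⇒ (B ⇒ (B ⇔ A))) ⇔ ((¬C ⇒ (B ⇔ C)) ⇒ (B ⇒ A))) = ¬2/3 = 1/3
(¬(((B ⇔ C) ⇔ A) ⇒ (B ⇒ C)) ⇔ ((C ⇔ ¬¬C) ⇔ ((A ⇒ A) ⇒ ¬(C ⇒ A)))) ⇔ ¬((((C ⇒ C) ⇒ (C ⇔ C)) ⇒ (B ⇒ (B ⇔ A))) ⇔ ((¬C ⇒ (B ⇔ C)) ⇒ (B ⇒ A))) = 5/6 ⇔ 1/3 = 1/2

1/2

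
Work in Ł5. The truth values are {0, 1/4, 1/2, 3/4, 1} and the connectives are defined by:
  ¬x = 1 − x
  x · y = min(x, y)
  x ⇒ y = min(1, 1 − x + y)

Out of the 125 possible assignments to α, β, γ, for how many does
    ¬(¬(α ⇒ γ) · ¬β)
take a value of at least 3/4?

value 1: 85 assignments (counts)
value 3/4: 22 assignments (counts)
value 1/2: 12 assignments
value 1/4: 5 assignments
value 0: 1 assignment
So 107 of the 125 assignments meet the threshold.

107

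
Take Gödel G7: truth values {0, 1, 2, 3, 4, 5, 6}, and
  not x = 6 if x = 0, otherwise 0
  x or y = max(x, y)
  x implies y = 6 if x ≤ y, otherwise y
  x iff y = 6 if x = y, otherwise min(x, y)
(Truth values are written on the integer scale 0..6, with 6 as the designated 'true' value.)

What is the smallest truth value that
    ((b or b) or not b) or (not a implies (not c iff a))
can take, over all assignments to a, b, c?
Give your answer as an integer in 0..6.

1

Take a = 0, b = 1, c = 0:
b or b = 1 or 1 = 1
not b = not 1 = 0
(b or b) or not b = 1 or 0 = 1
not a = not 0 = 6
not c = not 0 = 6
not c iff a = 6 iff 0 = 0
not a implies (not c iff a) = 6 implies 0 = 0
((b or b) or not b) or (not a implies (not c iff a)) = 1 or 0 = 1
No assignment yields a value below 1, so this is the minimum.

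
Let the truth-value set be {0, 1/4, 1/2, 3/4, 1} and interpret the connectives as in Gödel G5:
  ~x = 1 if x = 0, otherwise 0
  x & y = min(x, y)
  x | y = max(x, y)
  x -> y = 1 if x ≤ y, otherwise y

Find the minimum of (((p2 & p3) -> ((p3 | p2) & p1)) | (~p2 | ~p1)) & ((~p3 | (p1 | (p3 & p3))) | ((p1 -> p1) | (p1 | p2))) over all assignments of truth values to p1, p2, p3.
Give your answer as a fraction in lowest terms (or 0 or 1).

1/4

Take p1 = 1/4, p2 = 1/2, p3 = 1/2:
p2 & p3 = 1/2 & 1/2 = 1/2
p3 | p2 = 1/2 | 1/2 = 1/2
(p3 | p2) & p1 = 1/2 & 1/4 = 1/4
(p2 & p3) -> ((p3 | p2) & p1) = 1/2 -> 1/4 = 1/4
~p2 = ~1/2 = 0
~p1 = ~1/4 = 0
~p2 | ~p1 = 0 | 0 = 0
((p2 & p3) -> ((p3 | p2) & p1)) | (~p2 | ~p1) = 1/4 | 0 = 1/4
~p3 = ~1/2 = 0
p3 & p3 = 1/2 & 1/2 = 1/2
p1 | (p3 & p3) = 1/4 | 1/2 = 1/2
~p3 | (p1 | (p3 & p3)) = 0 | 1/2 = 1/2
p1 -> p1 = 1/4 -> 1/4 = 1
p1 | p2 = 1/4 | 1/2 = 1/2
(p1 -> p1) | (p1 | p2) = 1 | 1/2 = 1
(~p3 | (p1 | (p3 & p3))) | ((p1 -> p1) | (p1 | p2)) = 1/2 | 1 = 1
(((p2 & p3) -> ((p3 | p2) & p1)) | (~p2 | ~p1)) & ((~p3 | (p1 | (p3 & p3))) | ((p1 -> p1) | (p1 | p2))) = 1/4 & 1 = 1/4
No assignment yields a value below 1/4, so this is the minimum.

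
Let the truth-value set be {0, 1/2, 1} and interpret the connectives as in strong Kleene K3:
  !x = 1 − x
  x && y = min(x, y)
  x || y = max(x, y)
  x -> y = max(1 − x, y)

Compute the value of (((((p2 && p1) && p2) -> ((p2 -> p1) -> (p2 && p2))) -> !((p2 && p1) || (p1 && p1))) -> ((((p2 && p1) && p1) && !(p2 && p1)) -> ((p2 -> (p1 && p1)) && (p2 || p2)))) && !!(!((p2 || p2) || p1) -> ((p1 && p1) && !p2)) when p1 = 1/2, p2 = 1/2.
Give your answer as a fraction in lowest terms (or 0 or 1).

1/2

p2 && p1 = 1/2 && 1/2 = 1/2
(p2 && p1) && p2 = 1/2 && 1/2 = 1/2
p2 -> p1 = 1/2 -> 1/2 = 1/2
p2 && p2 = 1/2 && 1/2 = 1/2
(p2 -> p1) -> (p2 && p2) = 1/2 -> 1/2 = 1/2
((p2 && p1) && p2) -> ((p2 -> p1) -> (p2 && p2)) = 1/2 -> 1/2 = 1/2
p2 && p1 = 1/2 && 1/2 = 1/2
p1 && p1 = 1/2 && 1/2 = 1/2
(p2 && p1) || (p1 && p1) = 1/2 || 1/2 = 1/2
!((p2 && p1) || (p1 && p1)) = !1/2 = 1/2
(((p2 && p1) && p2) -> ((p2 -> p1) -> (p2 && p2))) -> !((p2 && p1) || (p1 && p1)) = 1/2 -> 1/2 = 1/2
p2 && p1 = 1/2 && 1/2 = 1/2
(p2 && p1) && p1 = 1/2 && 1/2 = 1/2
p2 && p1 = 1/2 && 1/2 = 1/2
!(p2 && p1) = !1/2 = 1/2
((p2 && p1) && p1) && !(p2 && p1) = 1/2 && 1/2 = 1/2
p1 && p1 = 1/2 && 1/2 = 1/2
p2 -> (p1 && p1) = 1/2 -> 1/2 = 1/2
p2 || p2 = 1/2 || 1/2 = 1/2
(p2 -> (p1 && p1)) && (p2 || p2) = 1/2 && 1/2 = 1/2
(((p2 && p1) && p1) && !(p2 && p1)) -> ((p2 -> (p1 && p1)) && (p2 || p2)) = 1/2 -> 1/2 = 1/2
((((p2 && p1) && p2) -> ((p2 -> p1) -> (p2 && p2))) -> !((p2 && p1) || (p1 && p1))) -> ((((p2 && p1) && p1) && !(p2 && p1)) -> ((p2 -> (p1 && p1)) && (p2 || p2))) = 1/2 -> 1/2 = 1/2
p2 || p2 = 1/2 || 1/2 = 1/2
(p2 || p2) || p1 = 1/2 || 1/2 = 1/2
!((p2 || p2) || p1) = !1/2 = 1/2
p1 && p1 = 1/2 && 1/2 = 1/2
!p2 = !1/2 = 1/2
(p1 && p1) && !p2 = 1/2 && 1/2 = 1/2
!((p2 || p2) || p1) -> ((p1 && p1) && !p2) = 1/2 -> 1/2 = 1/2
!(!((p2 || p2) || p1) -> ((p1 && p1) && !p2)) = !1/2 = 1/2
!!(!((p2 || p2) || p1) -> ((p1 && p1) && !p2)) = !1/2 = 1/2
(((((p2 && p1) && p2) -> ((p2 -> p1) -> (p2 && p2))) -> !((p2 && p1) || (p1 && p1))) -> ((((p2 && p1) && p1) && !(p2 && p1)) -> ((p2 -> (p1 && p1)) && (p2 || p2)))) && !!(!((p2 || p2) || p1) -> ((p1 && p1) && !p2)) = 1/2 && 1/2 = 1/2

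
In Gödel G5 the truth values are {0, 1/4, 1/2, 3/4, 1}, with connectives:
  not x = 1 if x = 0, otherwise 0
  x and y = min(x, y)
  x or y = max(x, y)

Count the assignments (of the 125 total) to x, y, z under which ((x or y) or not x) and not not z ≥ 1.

value 1: 52 assignments (counts)
value 3/4: 24 assignments
value 1/2: 16 assignments
value 1/4: 8 assignments
value 0: 25 assignments
So 52 of the 125 assignments meet the threshold.

52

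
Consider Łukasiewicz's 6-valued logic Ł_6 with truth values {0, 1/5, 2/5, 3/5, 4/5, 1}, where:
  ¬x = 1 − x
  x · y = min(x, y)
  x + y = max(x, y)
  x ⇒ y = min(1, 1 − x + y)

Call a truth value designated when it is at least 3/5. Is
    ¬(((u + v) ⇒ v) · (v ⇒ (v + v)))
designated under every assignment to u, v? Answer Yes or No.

Counterexample: take u = 0, v = 0.
u + v = 0 + 0 = 0
(u + v) ⇒ v = 0 ⇒ 0 = 1
v + v = 0 + 0 = 0
v ⇒ (v + v) = 0 ⇒ 0 = 1
((u + v) ⇒ v) · (v ⇒ (v + v)) = 1 · 1 = 1
¬(((u + v) ⇒ v) · (v ⇒ (v + v))) = ¬1 = 0
This gives 0, which is below 3/5.

No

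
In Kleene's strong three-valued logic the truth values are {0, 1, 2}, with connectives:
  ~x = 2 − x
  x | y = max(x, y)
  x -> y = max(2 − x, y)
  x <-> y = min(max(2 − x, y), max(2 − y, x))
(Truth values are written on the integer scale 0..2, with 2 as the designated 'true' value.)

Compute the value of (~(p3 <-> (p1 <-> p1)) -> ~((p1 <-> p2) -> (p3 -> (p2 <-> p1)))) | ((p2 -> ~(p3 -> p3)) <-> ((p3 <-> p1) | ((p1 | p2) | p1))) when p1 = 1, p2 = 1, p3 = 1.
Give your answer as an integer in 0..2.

p1 <-> p1 = 1 <-> 1 = 1
p3 <-> (p1 <-> p1) = 1 <-> 1 = 1
~(p3 <-> (p1 <-> p1)) = ~1 = 1
p1 <-> p2 = 1 <-> 1 = 1
p2 <-> p1 = 1 <-> 1 = 1
p3 -> (p2 <-> p1) = 1 -> 1 = 1
(p1 <-> p2) -> (p3 -> (p2 <-> p1)) = 1 -> 1 = 1
~((p1 <-> p2) -> (p3 -> (p2 <-> p1))) = ~1 = 1
~(p3 <-> (p1 <-> p1)) -> ~((p1 <-> p2) -> (p3 -> (p2 <-> p1))) = 1 -> 1 = 1
p3 -> p3 = 1 -> 1 = 1
~(p3 -> p3) = ~1 = 1
p2 -> ~(p3 -> p3) = 1 -> 1 = 1
p3 <-> p1 = 1 <-> 1 = 1
p1 | p2 = 1 | 1 = 1
(p1 | p2) | p1 = 1 | 1 = 1
(p3 <-> p1) | ((p1 | p2) | p1) = 1 | 1 = 1
(p2 -> ~(p3 -> p3)) <-> ((p3 <-> p1) | ((p1 | p2) | p1)) = 1 <-> 1 = 1
(~(p3 <-> (p1 <-> p1)) -> ~((p1 <-> p2) -> (p3 -> (p2 <-> p1)))) | ((p2 -> ~(p3 -> p3)) <-> ((p3 <-> p1) | ((p1 | p2) | p1))) = 1 | 1 = 1

1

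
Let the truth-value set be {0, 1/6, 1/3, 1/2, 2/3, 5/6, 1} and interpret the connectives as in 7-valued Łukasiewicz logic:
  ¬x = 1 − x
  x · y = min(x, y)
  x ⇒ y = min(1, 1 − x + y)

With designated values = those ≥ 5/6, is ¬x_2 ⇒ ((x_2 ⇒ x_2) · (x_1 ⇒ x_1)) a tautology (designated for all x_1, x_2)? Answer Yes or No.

Yes

At x_1 = 0, x_2 = 2/3, for instance:
¬x_2 = ¬2/3 = 1/3
x_2 ⇒ x_2 = 2/3 ⇒ 2/3 = 1
x_1 ⇒ x_1 = 0 ⇒ 0 = 1
(x_2 ⇒ x_2) · (x_1 ⇒ x_1) = 1 · 1 = 1
¬x_2 ⇒ ((x_2 ⇒ x_2) · (x_1 ⇒ x_1)) = 1/3 ⇒ 1 = 1
and checking the remaining 48 assignments likewise gives ≥ 5/6 in every case.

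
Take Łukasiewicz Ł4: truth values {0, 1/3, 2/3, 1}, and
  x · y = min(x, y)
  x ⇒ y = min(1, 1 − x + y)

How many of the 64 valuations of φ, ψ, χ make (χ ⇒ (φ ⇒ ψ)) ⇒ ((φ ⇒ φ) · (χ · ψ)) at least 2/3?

22

value 1: 7 assignments (counts)
value 2/3: 15 assignments (counts)
value 1/3: 20 assignments
value 0: 22 assignments
So 22 of the 64 assignments meet the threshold.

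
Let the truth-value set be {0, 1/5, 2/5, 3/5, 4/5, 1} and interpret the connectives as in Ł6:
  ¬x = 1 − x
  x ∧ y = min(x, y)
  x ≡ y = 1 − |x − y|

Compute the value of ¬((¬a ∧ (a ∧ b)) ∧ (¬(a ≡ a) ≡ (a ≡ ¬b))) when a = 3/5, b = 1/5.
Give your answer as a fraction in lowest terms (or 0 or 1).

4/5

¬a = ¬3/5 = 2/5
a ∧ b = 3/5 ∧ 1/5 = 1/5
¬a ∧ (a ∧ b) = 2/5 ∧ 1/5 = 1/5
a ≡ a = 3/5 ≡ 3/5 = 1
¬(a ≡ a) = ¬1 = 0
¬b = ¬1/5 = 4/5
a ≡ ¬b = 3/5 ≡ 4/5 = 4/5
¬(a ≡ a) ≡ (a ≡ ¬b) = 0 ≡ 4/5 = 1/5
(¬a ∧ (a ∧ b)) ∧ (¬(a ≡ a) ≡ (a ≡ ¬b)) = 1/5 ∧ 1/5 = 1/5
¬((¬a ∧ (a ∧ b)) ∧ (¬(a ≡ a) ≡ (a ≡ ¬b))) = ¬1/5 = 4/5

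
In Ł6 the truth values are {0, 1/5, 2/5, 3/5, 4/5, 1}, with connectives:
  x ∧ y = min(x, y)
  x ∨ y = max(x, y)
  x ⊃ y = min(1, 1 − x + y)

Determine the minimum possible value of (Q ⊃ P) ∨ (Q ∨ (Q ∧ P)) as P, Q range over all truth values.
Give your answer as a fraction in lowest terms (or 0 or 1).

Take P = 0, Q = 2/5:
Q ⊃ P = 2/5 ⊃ 0 = 3/5
Q ∧ P = 2/5 ∧ 0 = 0
Q ∨ (Q ∧ P) = 2/5 ∨ 0 = 2/5
(Q ⊃ P) ∨ (Q ∨ (Q ∧ P)) = 3/5 ∨ 2/5 = 3/5
No assignment yields a value below 3/5, so this is the minimum.

3/5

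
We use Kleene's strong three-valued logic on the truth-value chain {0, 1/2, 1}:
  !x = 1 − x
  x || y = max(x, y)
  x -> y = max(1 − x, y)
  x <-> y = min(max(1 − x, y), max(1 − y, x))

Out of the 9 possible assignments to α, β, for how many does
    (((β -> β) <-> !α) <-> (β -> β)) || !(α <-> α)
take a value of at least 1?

2

α = 0, β = 0 ↦ 1  ≥
α = 0, β = 1/2 ↦ 1/2  <
α = 0, β = 1 ↦ 1  ≥
α = 1/2, β = 0 ↦ 1/2  <
α = 1/2, β = 1/2 ↦ 1/2  <
α = 1/2, β = 1 ↦ 1/2  <
α = 1, β = 0 ↦ 0  <
α = 1, β = 1/2 ↦ 1/2  <
α = 1, β = 1 ↦ 0  <
So 2 of the 9 assignments meet the threshold.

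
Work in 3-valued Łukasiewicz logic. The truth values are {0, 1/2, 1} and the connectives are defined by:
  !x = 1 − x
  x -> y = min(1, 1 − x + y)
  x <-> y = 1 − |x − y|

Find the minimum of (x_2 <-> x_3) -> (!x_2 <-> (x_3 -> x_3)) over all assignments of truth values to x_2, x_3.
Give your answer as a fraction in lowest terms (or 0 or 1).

Take x_2 = 1, x_3 = 1:
x_2 <-> x_3 = 1 <-> 1 = 1
!x_2 = !1 = 0
x_3 -> x_3 = 1 -> 1 = 1
!x_2 <-> (x_3 -> x_3) = 0 <-> 1 = 0
(x_2 <-> x_3) -> (!x_2 <-> (x_3 -> x_3)) = 1 -> 0 = 0
No assignment yields a value below 0, so this is the minimum.

0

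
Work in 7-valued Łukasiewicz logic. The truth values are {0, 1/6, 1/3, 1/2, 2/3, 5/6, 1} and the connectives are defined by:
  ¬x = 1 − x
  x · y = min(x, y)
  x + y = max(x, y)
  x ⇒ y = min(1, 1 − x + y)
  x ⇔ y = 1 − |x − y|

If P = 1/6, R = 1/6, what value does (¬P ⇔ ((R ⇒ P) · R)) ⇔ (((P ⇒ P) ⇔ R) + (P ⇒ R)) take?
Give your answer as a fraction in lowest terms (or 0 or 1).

¬P = ¬1/6 = 5/6
R ⇒ P = 1/6 ⇒ 1/6 = 1
(R ⇒ P) · R = 1 · 1/6 = 1/6
¬P ⇔ ((R ⇒ P) · R) = 5/6 ⇔ 1/6 = 1/3
P ⇒ P = 1/6 ⇒ 1/6 = 1
(P ⇒ P) ⇔ R = 1 ⇔ 1/6 = 1/6
P ⇒ R = 1/6 ⇒ 1/6 = 1
((P ⇒ P) ⇔ R) + (P ⇒ R) = 1/6 + 1 = 1
(¬P ⇔ ((R ⇒ P) · R)) ⇔ (((P ⇒ P) ⇔ R) + (P ⇒ R)) = 1/3 ⇔ 1 = 1/3

1/3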